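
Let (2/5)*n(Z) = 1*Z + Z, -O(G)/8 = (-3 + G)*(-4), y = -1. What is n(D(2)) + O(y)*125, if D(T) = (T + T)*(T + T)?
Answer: -15920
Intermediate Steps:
D(T) = 4*T² (D(T) = (2*T)*(2*T) = 4*T²)
O(G) = -96 + 32*G (O(G) = -8*(-3 + G)*(-4) = -8*(12 - 4*G) = -96 + 32*G)
n(Z) = 5*Z (n(Z) = 5*(1*Z + Z)/2 = 5*(Z + Z)/2 = 5*(2*Z)/2 = 5*Z)
n(D(2)) + O(y)*125 = 5*(4*2²) + (-96 + 32*(-1))*125 = 5*(4*4) + (-96 - 32)*125 = 5*16 - 128*125 = 80 - 16000 = -15920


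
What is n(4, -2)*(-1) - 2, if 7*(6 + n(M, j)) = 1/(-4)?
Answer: 113/28 ≈ 4.0357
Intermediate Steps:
n(M, j) = -169/28 (n(M, j) = -6 + (1/7)/(-4) = -6 + (1/7)*(-1/4) = -6 - 1/28 = -169/28)
n(4, -2)*(-1) - 2 = -169/28*(-1) - 2 = 169/28 - 2 = 113/28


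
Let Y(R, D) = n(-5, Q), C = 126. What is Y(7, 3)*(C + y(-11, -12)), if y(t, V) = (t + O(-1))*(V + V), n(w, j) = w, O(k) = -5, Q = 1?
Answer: -2550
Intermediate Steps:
Y(R, D) = -5
y(t, V) = 2*V*(-5 + t) (y(t, V) = (t - 5)*(V + V) = (-5 + t)*(2*V) = 2*V*(-5 + t))
Y(7, 3)*(C + y(-11, -12)) = -5*(126 + 2*(-12)*(-5 - 11)) = -5*(126 + 2*(-12)*(-16)) = -5*(126 + 384) = -5*510 = -2550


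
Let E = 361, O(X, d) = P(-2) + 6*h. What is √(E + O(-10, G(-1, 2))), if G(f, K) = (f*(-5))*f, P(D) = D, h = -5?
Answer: √329 ≈ 18.138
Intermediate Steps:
G(f, K) = -5*f² (G(f, K) = (-5*f)*f = -5*f²)
O(X, d) = -32 (O(X, d) = -2 + 6*(-5) = -2 - 30 = -32)
√(E + O(-10, G(-1, 2))) = √(361 - 32) = √329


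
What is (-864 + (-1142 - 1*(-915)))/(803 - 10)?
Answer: -1091/793 ≈ -1.3758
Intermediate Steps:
(-864 + (-1142 - 1*(-915)))/(803 - 10) = (-864 + (-1142 + 915))/793 = (-864 - 227)*(1/793) = -1091*1/793 = -1091/793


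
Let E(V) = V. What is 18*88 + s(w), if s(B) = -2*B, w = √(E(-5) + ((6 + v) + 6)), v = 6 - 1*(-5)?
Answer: 1584 - 6*√2 ≈ 1575.5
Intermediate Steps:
v = 11 (v = 6 + 5 = 11)
w = 3*√2 (w = √(-5 + ((6 + 11) + 6)) = √(-5 + (17 + 6)) = √(-5 + 23) = √18 = 3*√2 ≈ 4.2426)
18*88 + s(w) = 18*88 - 6*√2 = 1584 - 6*√2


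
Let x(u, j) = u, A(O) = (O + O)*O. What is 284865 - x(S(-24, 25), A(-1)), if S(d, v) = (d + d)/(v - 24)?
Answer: 284913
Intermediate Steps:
A(O) = 2*O**2 (A(O) = (2*O)*O = 2*O**2)
S(d, v) = 2*d/(-24 + v) (S(d, v) = (2*d)/(-24 + v) = 2*d/(-24 + v))
284865 - x(S(-24, 25), A(-1)) = 284865 - 2*(-24)/(-24 + 25) = 284865 - 2*(-24)/1 = 284865 - 2*(-24) = 284865 - 1*(-48) = 284865 + 48 = 284913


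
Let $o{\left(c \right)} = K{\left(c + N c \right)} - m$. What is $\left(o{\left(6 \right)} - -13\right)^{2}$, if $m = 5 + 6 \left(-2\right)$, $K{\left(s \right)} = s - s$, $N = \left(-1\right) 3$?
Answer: $400$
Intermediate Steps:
$N = -3$
$K{\left(s \right)} = 0$
$m = -7$ ($m = 5 - 12 = -7$)
$o{\left(c \right)} = 7$ ($o{\left(c \right)} = 0 - -7 = 0 + 7 = 7$)
$\left(o{\left(6 \right)} - -13\right)^{2} = \left(7 - -13\right)^{2} = \left(7 + 13\right)^{2} = 20^{2} = 400$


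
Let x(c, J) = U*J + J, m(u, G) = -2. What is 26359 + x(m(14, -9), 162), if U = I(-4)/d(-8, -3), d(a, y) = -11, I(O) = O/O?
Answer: 291569/11 ≈ 26506.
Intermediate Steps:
I(O) = 1
U = -1/11 (U = 1/(-11) = 1*(-1/11) = -1/11 ≈ -0.090909)
x(c, J) = 10*J/11 (x(c, J) = -J/11 + J = 10*J/11)
26359 + x(m(14, -9), 162) = 26359 + (10/11)*162 = 26359 + 1620/11 = 291569/11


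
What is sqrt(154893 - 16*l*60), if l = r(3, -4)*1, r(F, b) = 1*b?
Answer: 3*sqrt(17637) ≈ 398.41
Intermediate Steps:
r(F, b) = b
l = -4 (l = -4*1 = -4)
sqrt(154893 - 16*l*60) = sqrt(154893 - 16*(-4)*60) = sqrt(154893 + 64*60) = sqrt(154893 + 3840) = sqrt(158733) = 3*sqrt(17637)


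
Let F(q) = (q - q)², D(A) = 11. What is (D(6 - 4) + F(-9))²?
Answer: 121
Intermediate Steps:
F(q) = 0 (F(q) = 0² = 0)
(D(6 - 4) + F(-9))² = (11 + 0)² = 11² = 121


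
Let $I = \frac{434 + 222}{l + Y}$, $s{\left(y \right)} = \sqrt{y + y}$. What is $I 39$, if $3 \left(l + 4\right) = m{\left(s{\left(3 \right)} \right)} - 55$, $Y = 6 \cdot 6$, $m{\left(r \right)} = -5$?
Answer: $2132$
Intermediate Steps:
$s{\left(y \right)} = \sqrt{2} \sqrt{y}$ ($s{\left(y \right)} = \sqrt{2 y} = \sqrt{2} \sqrt{y}$)
$Y = 36$
$l = -24$ ($l = -4 + \frac{-5 - 55}{3} = -4 + \frac{1}{3} \left(-60\right) = -4 - 20 = -24$)
$I = \frac{164}{3}$ ($I = \frac{434 + 222}{-24 + 36} = \frac{656}{12} = 656 \cdot \frac{1}{12} = \frac{164}{3} \approx 54.667$)
$I 39 = \frac{164}{3} \cdot 39 = 2132$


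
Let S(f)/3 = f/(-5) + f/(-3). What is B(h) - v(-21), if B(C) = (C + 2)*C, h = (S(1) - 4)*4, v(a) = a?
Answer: 11949/25 ≈ 477.96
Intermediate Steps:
S(f) = -8*f/5 (S(f) = 3*(f/(-5) + f/(-3)) = 3*(f*(-1/5) + f*(-1/3)) = 3*(-f/5 - f/3) = 3*(-8*f/15) = -8*f/5)
h = -112/5 (h = (-8/5*1 - 4)*4 = (-8/5 - 4)*4 = -28/5*4 = -112/5 ≈ -22.400)
B(C) = C*(2 + C) (B(C) = (2 + C)*C = C*(2 + C))
B(h) - v(-21) = -112*(2 - 112/5)/5 - 1*(-21) = -112/5*(-102/5) + 21 = 11424/25 + 21 = 11949/25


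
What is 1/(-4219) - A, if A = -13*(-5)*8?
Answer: -2193881/4219 ≈ -520.00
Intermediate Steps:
A = 520 (A = 65*8 = 520)
1/(-4219) - A = 1/(-4219) - 1*520 = -1/4219 - 520 = -2193881/4219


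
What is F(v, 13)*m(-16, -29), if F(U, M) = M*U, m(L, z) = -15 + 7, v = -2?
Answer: 208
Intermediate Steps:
m(L, z) = -8
F(v, 13)*m(-16, -29) = (13*(-2))*(-8) = -26*(-8) = 208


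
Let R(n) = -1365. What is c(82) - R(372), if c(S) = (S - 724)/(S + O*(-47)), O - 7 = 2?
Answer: 466107/341 ≈ 1366.9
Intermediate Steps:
O = 9 (O = 7 + 2 = 9)
c(S) = (-724 + S)/(-423 + S) (c(S) = (S - 724)/(S + 9*(-47)) = (-724 + S)/(S - 423) = (-724 + S)/(-423 + S))
c(82) - R(372) = (-724 + 82)/(-423 + 82) - 1*(-1365) = -642/(-341) + 1365 = -1/341*(-642) + 1365 = 642/341 + 1365 = 466107/341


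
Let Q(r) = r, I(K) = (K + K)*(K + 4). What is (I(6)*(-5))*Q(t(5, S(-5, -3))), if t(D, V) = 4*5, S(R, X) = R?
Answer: -12000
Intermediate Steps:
t(D, V) = 20
I(K) = 2*K*(4 + K) (I(K) = (2*K)*(4 + K) = 2*K*(4 + K))
(I(6)*(-5))*Q(t(5, S(-5, -3))) = ((2*6*(4 + 6))*(-5))*20 = ((2*6*10)*(-5))*20 = (120*(-5))*20 = -600*20 = -12000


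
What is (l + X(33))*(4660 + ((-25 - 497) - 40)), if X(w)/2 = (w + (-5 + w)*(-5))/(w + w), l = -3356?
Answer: -151427930/11 ≈ -1.3766e+7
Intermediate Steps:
X(w) = (25 - 4*w)/w (X(w) = 2*((w + (-5 + w)*(-5))/(w + w)) = 2*((w + (25 - 5*w))/((2*w))) = 2*((25 - 4*w)*(1/(2*w))) = 2*((25 - 4*w)/(2*w)) = (25 - 4*w)/w)
(l + X(33))*(4660 + ((-25 - 497) - 40)) = (-3356 + (-4 + 25/33))*(4660 + ((-25 - 497) - 40)) = (-3356 + (-4 + 25*(1/33)))*(4660 + (-522 - 40)) = (-3356 + (-4 + 25/33))*(4660 - 562) = (-3356 - 107/33)*4098 = -110855/33*4098 = -151427930/11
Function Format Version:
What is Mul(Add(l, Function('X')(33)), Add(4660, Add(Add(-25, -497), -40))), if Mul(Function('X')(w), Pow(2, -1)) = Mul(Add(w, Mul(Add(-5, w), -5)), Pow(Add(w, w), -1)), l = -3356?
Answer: Rational(-151427930, 11) ≈ -1.3766e+7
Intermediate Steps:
Function('X')(w) = Mul(Pow(w, -1), Add(25, Mul(-4, w))) (Function('X')(w) = Mul(2, Mul(Add(w, Mul(Add(-5, w), -5)), Pow(Add(w, w), -1))) = Mul(2, Mul(Add(w, Add(25, Mul(-5, w))), Pow(Mul(2, w), -1))) = Mul(2, Mul(Add(25, Mul(-4, w)), Mul(Rational(1, 2), Pow(w, -1)))) = Mul(2, Mul(Rational(1, 2), Pow(w, -1), Add(25, Mul(-4, w)))) = Mul(Pow(w, -1), Add(25, Mul(-4, w))))
Mul(Add(l, Function('X')(33)), Add(4660, Add(Add(-25, -497), -40))) = Mul(Add(-3356, Add(-4, Mul(25, Pow(33, -1)))), Add(4660, Add(Add(-25, -497), -40))) = Mul(Add(-3356, Add(-4, Mul(25, Rational(1, 33)))), Add(4660, Add(-522, -40))) = Mul(Add(-3356, Add(-4, Rational(25, 33))), Add(4660, -562)) = Mul(Add(-3356, Rational(-107, 33)), 4098) = Mul(Rational(-110855, 33), 4098) = Rational(-151427930, 11)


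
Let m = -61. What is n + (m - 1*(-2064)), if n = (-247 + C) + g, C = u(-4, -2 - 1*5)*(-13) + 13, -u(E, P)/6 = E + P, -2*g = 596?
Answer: 613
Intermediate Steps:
g = -298 (g = -½*596 = -298)
u(E, P) = -6*E - 6*P (u(E, P) = -6*(E + P) = -6*E - 6*P)
C = -845 (C = (-6*(-4) - 6*(-2 - 1*5))*(-13) + 13 = (24 - 6*(-2 - 5))*(-13) + 13 = (24 - 6*(-7))*(-13) + 13 = (24 + 42)*(-13) + 13 = 66*(-13) + 13 = -858 + 13 = -845)
n = -1390 (n = (-247 - 845) - 298 = -1092 - 298 = -1390)
n + (m - 1*(-2064)) = -1390 + (-61 - 1*(-2064)) = -1390 + (-61 + 2064) = -1390 + 2003 = 613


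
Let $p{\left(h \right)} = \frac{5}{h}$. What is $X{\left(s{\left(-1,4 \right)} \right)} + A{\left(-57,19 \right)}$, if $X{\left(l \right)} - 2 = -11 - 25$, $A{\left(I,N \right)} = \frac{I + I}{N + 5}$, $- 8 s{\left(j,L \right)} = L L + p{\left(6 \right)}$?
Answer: $- \frac{155}{4} \approx -38.75$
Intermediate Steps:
$s{\left(j,L \right)} = - \frac{5}{48} - \frac{L^{2}}{8}$ ($s{\left(j,L \right)} = - \frac{L L + \frac{5}{6}}{8} = - \frac{L^{2} + 5 \cdot \frac{1}{6}}{8} = - \frac{L^{2} + \frac{5}{6}}{8} = - \frac{\frac{5}{6} + L^{2}}{8} = - \frac{5}{48} - \frac{L^{2}}{8}$)
$A{\left(I,N \right)} = \frac{2 I}{5 + N}$
$X{\left(l \right)} = -34$ ($X{\left(l \right)} = 2 - 36 = -34$)
$X{\left(s{\left(-1,4 \right)} \right)} + A{\left(-57,19 \right)} = -34 + 2 \left(-57\right) \frac{1}{5 + 19} = -34 + 2 \left(-57\right) \frac{1}{24} = -34 - \frac{19}{4} = - \frac{155}{4}$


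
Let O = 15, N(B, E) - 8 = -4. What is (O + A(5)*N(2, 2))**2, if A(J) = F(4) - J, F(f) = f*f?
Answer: 3481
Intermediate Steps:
N(B, E) = 4 (N(B, E) = 8 - 4 = 4)
F(f) = f**2
A(J) = 16 - J (A(J) = 4**2 - J = 16 - J)
(O + A(5)*N(2, 2))**2 = (15 + (16 - 1*5)*4)**2 = (15 + (16 - 5)*4)**2 = (15 + 11*4)**2 = (15 + 44)**2 = 59**2 = 3481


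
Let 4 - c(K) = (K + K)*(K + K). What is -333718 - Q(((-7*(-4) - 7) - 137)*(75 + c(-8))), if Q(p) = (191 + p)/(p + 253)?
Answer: -6936349353/20785 ≈ -3.3372e+5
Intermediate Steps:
c(K) = 4 - 4*K**2 (c(K) = 4 - (K + K)*(K + K) = 4 - 2*K*2*K = 4 - 4*K**2)
Q(p) = (191 + p)/(253 + p)
-333718 - Q(((-7*(-4) - 7) - 137)*(75 + c(-8))) = -333718 - (191 + ((-7*(-4) - 7) - 137)*(75 + (4 - 4*(-8)**2)))/(253 + ((-7*(-4) - 7) - 137)*(75 + (4 - 4*(-8)**2))) = -333718 - (191 + ((28 - 7) - 137)*(75 + (4 - 4*64)))/(253 + ((28 - 7) - 137)*(75 + (4 - 4*64))) = -333718 - (191 + (21 - 137)*(75 + (4 - 256)))/(253 + (21 - 137)*(75 + (4 - 256))) = -333718 - (191 - 116*(75 - 252))/(253 - 116*(75 - 252)) = -333718 - (191 - 116*(-177))/(253 - 116*(-177)) = -333718 - (191 + 20532)/(253 + 20532) = -333718 - 20723/20785 = -6936349353/20785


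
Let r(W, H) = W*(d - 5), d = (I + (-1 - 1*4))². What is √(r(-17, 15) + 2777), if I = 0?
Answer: √2437 ≈ 49.366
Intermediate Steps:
d = 25 (d = (0 + (-1 - 1*4))² = (0 + (-1 - 4))² = (0 - 5)² = (-5)² = 25)
r(W, H) = 20*W (r(W, H) = W*(25 - 5) = W*20 = 20*W)
√(r(-17, 15) + 2777) = √(20*(-17) + 2777) = √(-340 + 2777) = √2437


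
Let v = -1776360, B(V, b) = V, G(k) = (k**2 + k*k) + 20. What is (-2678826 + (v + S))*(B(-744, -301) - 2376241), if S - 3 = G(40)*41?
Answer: 10276093603555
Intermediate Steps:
G(k) = 20 + 2*k**2 (G(k) = (k**2 + k**2) + 20 = 2*k**2 + 20 = 20 + 2*k**2)
S = 132023 (S = 3 + (20 + 2*40**2)*41 = 3 + (20 + 2*1600)*41 = 3 + (20 + 3200)*41 = 3 + 3220*41 = 3 + 132020 = 132023)
(-2678826 + (v + S))*(B(-744, -301) - 2376241) = (-2678826 + (-1776360 + 132023))*(-744 - 2376241) = (-2678826 - 1644337)*(-2376985) = -4323163*(-2376985) = 10276093603555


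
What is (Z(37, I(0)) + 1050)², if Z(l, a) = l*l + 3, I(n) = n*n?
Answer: 5866084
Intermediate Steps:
I(n) = n²
Z(l, a) = 3 + l² (Z(l, a) = l² + 3 = 3 + l²)
(Z(37, I(0)) + 1050)² = ((3 + 37²) + 1050)² = ((3 + 1369) + 1050)² = (1372 + 1050)² = 2422² = 5866084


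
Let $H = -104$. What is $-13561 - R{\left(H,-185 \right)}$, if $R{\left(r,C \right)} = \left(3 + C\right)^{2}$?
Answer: $-46685$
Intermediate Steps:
$-13561 - R{\left(H,-185 \right)} = -13561 - \left(3 - 185\right)^{2} = -13561 - \left(-182\right)^{2} = -13561 - 33124 = -46685$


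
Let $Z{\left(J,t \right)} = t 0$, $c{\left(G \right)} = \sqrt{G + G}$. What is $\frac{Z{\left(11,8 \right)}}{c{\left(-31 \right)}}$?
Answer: $0$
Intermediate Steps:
$c{\left(G \right)} = \sqrt{2} \sqrt{G}$ ($c{\left(G \right)} = \sqrt{2 G} = \sqrt{2} \sqrt{G}$)
$Z{\left(J,t \right)} = 0$
$\frac{Z{\left(11,8 \right)}}{c{\left(-31 \right)}} = \frac{0}{\sqrt{2} \sqrt{-31}} = \frac{0}{\sqrt{2} i \sqrt{31}} = \frac{0}{i \sqrt{62}} = 0 \left(- \frac{i \sqrt{62}}{62}\right) = 0$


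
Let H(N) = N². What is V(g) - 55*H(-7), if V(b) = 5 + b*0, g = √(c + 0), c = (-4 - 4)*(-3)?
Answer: -2690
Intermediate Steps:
c = 24 (c = -8*(-3) = 24)
g = 2*√6 (g = √(24 + 0) = √24 = 2*√6 ≈ 4.8990)
V(b) = 5 (V(b) = 5 + 0 = 5)
V(g) - 55*H(-7) = 5 - 55*(-7)² = 5 - 55*49 = 5 - 2695 = -2690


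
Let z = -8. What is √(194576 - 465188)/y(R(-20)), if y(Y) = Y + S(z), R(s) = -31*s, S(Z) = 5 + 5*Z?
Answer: 2*I*√7517/195 ≈ 0.88924*I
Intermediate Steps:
y(Y) = -35 + Y (y(Y) = Y + (5 + 5*(-8)) = Y + (5 - 40) = Y - 35 = -35 + Y)
√(194576 - 465188)/y(R(-20)) = √(194576 - 465188)/(-35 - 31*(-20)) = √(-270612)/(-35 + 620) = (6*I*√7517)/585 = (6*I*√7517)*(1/585) = 2*I*√7517/195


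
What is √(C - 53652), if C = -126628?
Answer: 2*I*√45070 ≈ 424.59*I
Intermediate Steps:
√(C - 53652) = √(-126628 - 53652) = √(-180280) = 2*I*√45070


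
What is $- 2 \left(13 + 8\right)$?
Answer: $-42$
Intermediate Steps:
$- 2 \left(13 + 8\right) = \left(-2\right) 21 = -42$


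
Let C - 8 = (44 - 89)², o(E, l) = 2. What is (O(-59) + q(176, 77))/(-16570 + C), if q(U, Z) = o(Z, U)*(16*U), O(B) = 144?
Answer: -5776/14537 ≈ -0.39733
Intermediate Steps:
C = 2033 (C = 8 + (44 - 89)² = 8 + (-45)² = 8 + 2025 = 2033)
q(U, Z) = 32*U (q(U, Z) = 2*(16*U) = 32*U)
(O(-59) + q(176, 77))/(-16570 + C) = (144 + 32*176)/(-16570 + 2033) = (144 + 5632)/(-14537) = 5776*(-1/14537) = -5776/14537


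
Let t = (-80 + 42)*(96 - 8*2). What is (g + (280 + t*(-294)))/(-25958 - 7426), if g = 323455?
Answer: -1217495/33384 ≈ -36.469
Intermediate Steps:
t = -3040 (t = -38*(96 - 16) = -38*80 = -3040)
(g + (280 + t*(-294)))/(-25958 - 7426) = (323455 + (280 - 3040*(-294)))/(-25958 - 7426) = (323455 + (280 + 893760))/(-33384) = (323455 + 894040)*(-1/33384) = 1217495*(-1/33384) = -1217495/33384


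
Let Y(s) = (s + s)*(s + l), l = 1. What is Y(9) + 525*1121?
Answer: 588705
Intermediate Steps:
Y(s) = 2*s*(1 + s) (Y(s) = (s + s)*(s + 1) = (2*s)*(1 + s) = 2*s*(1 + s))
Y(9) + 525*1121 = 2*9*(1 + 9) + 525*1121 = 2*9*10 + 588525 = 180 + 588525 = 588705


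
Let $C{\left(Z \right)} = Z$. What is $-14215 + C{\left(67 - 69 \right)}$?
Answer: $-14217$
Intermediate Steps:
$-14215 + C{\left(67 - 69 \right)} = -14215 + \left(67 - 69\right) = -14215 - 2 = -14217$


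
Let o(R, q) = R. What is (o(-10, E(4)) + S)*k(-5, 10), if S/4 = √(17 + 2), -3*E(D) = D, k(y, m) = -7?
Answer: 70 - 28*√19 ≈ -52.049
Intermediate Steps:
E(D) = -D/3
S = 4*√19 (S = 4*√(17 + 2) = 4*√19 ≈ 17.436)
(o(-10, E(4)) + S)*k(-5, 10) = (-10 + 4*√19)*(-7) = 70 - 28*√19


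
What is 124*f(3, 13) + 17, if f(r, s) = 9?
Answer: 1133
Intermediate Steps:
124*f(3, 13) + 17 = 124*9 + 17 = 1116 + 17 = 1133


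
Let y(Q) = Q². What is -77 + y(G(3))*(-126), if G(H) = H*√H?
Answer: -3479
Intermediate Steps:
G(H) = H^(3/2)
-77 + y(G(3))*(-126) = -77 + (3^(3/2))²*(-126) = -77 + (3*√3)²*(-126) = -77 + 27*(-126) = -77 - 3402 = -3479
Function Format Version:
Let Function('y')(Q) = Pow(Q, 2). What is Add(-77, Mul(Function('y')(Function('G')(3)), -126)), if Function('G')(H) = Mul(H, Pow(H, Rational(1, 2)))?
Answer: -3479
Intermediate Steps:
Function('G')(H) = Pow(H, Rational(3, 2))
Add(-77, Mul(Function('y')(Function('G')(3)), -126)) = Add(-77, Mul(Pow(Pow(3, Rational(3, 2)), 2), -126)) = Add(-77, Mul(Pow(Mul(3, Pow(3, Rational(1, 2))), 2), -126)) = Add(-77, Mul(27, -126)) = Add(-77, -3402) = -3479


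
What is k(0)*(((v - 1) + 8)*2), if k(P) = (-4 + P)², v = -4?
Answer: 96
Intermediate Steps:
k(0)*(((v - 1) + 8)*2) = (-4 + 0)²*(((-4 - 1) + 8)*2) = (-4)²*((-5 + 8)*2) = 16*(3*2) = 16*6 = 96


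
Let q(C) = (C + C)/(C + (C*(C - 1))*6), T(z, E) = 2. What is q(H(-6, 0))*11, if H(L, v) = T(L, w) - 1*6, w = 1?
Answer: -22/29 ≈ -0.75862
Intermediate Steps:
H(L, v) = -4 (H(L, v) = 2 - 1*6 = 2 - 6 = -4)
q(C) = 2*C/(C + 6*C*(-1 + C)) (q(C) = (2*C)/(C + (C*(-1 + C))*6) = (2*C)/(C + 6*C*(-1 + C)) = 2*C/(C + 6*C*(-1 + C)))
q(H(-6, 0))*11 = (2/(-5 + 6*(-4)))*11 = (2/(-5 - 24))*11 = (2/(-29))*11 = (2*(-1/29))*11 = -2/29*11 = -22/29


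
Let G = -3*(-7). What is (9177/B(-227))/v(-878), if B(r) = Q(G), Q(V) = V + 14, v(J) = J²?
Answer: 1311/3854420 ≈ 0.00034013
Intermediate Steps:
G = 21
Q(V) = 14 + V
B(r) = 35 (B(r) = 14 + 21 = 35)
(9177/B(-227))/v(-878) = (9177/35)/((-878)²) = (9177*(1/35))/770884 = (1311/5)*(1/770884) = 1311/3854420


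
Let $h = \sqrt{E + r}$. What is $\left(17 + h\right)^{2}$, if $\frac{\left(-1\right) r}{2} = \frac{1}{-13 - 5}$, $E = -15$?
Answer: $\frac{\left(51 + i \sqrt{134}\right)^{2}}{9} \approx 274.11 + 131.19 i$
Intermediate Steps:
$r = \frac{1}{9}$ ($r = - \frac{2}{-13 - 5} = - \frac{2}{-18} = \left(-2\right) \left(- \frac{1}{18}\right) = \frac{1}{9} \approx 0.11111$)
$h = \frac{i \sqrt{134}}{3}$ ($h = \sqrt{-15 + \frac{1}{9}} = \sqrt{- \frac{134}{9}} = \frac{i \sqrt{134}}{3} \approx 3.8586 i$)
$\left(17 + h\right)^{2} = \left(17 + \frac{i \sqrt{134}}{3}\right)^{2}$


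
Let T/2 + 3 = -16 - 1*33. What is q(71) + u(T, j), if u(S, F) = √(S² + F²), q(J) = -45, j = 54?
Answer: -45 + 2*√3433 ≈ 72.184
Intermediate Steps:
T = -104 (T = -6 + 2*(-16 - 1*33) = -6 + 2*(-16 - 33) = -6 + 2*(-49) = -6 - 98 = -104)
u(S, F) = √(F² + S²)
q(71) + u(T, j) = -45 + √(54² + (-104)²) = -45 + √(2916 + 10816) = -45 + √13732 = -45 + 2*√3433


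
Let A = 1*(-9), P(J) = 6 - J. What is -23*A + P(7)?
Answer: 206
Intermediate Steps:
A = -9
-23*A + P(7) = -23*(-9) + (6 - 1*7) = 207 + (6 - 7) = 207 - 1 = 206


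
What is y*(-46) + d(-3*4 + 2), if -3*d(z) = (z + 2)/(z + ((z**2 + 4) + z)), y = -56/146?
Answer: 81290/4599 ≈ 17.676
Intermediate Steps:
y = -28/73 (y = -56*1/146 = -28/73 ≈ -0.38356)
d(z) = -(2 + z)/(3*(4 + z**2 + 2*z)) (d(z) = -(z + 2)/(3*(z + ((z**2 + 4) + z))) = -(2 + z)/(3*(z + ((4 + z**2) + z))) = -(2 + z)/(3*(z + (4 + z + z**2))) = -(2 + z)/(3*(4 + z**2 + 2*z)))
y*(-46) + d(-3*4 + 2) = -28/73*(-46) + (-2 - (-3*4 + 2))/(3*(4 + (-3*4 + 2)**2 + 2*(-3*4 + 2))) = 1288/73 + (-2 - (-12 + 2))/(3*(4 + (-12 + 2)**2 + 2*(-12 + 2))) = 1288/73 + (-2 - 1*(-10))/(3*(4 + (-10)**2 + 2*(-10))) = 1288/73 + (-2 + 10)/(3*(4 + 100 - 20)) = 1288/73 + (1/3)*8/84 = 1288/73 + (1/3)*(1/84)*8 = 1288/73 + 2/63 = 81290/4599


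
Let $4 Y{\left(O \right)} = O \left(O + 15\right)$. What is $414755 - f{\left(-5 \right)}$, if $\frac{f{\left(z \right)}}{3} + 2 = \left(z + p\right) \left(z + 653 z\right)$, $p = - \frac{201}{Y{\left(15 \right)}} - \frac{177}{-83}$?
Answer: $\frac{153178127}{415} \approx 3.691 \cdot 10^{5}$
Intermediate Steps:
$Y{\left(O \right)} = \frac{O \left(15 + O\right)}{4}$ ($Y{\left(O \right)} = \frac{O \left(O + 15\right)}{4} = \frac{O \left(15 + O\right)}{4}$)
$p = \frac{2153}{6225}$ ($p = - \frac{201}{\frac{1}{4} \cdot 15 \left(15 + 15\right)} - \frac{177}{-83} = - \frac{201}{\frac{1}{4} \cdot 15 \cdot 30} - - \frac{177}{83} = - \frac{201}{\frac{225}{2}} + \frac{177}{83} = \left(-201\right) \frac{2}{225} + \frac{177}{83} = - \frac{134}{75} + \frac{177}{83} = \frac{2153}{6225} \approx 0.34586$)
$f{\left(z \right)} = -6 + 1962 z \left(\frac{2153}{6225} + z\right)$ ($f{\left(z \right)} = -6 + 3 \left(z + \frac{2153}{6225}\right) \left(z + 653 z\right) = -6 + 3 \left(\frac{2153}{6225} + z\right) 654 z = -6 + 3 \cdot 654 z \left(\frac{2153}{6225} + z\right) = -6 + 1962 z \left(\frac{2153}{6225} + z\right)$)
$414755 - f{\left(-5 \right)} = 414755 - \left(-6 + 1962 \left(-5\right)^{2} + \frac{1408062}{2075} \left(-5\right)\right) = 414755 - \left(-6 + 1962 \cdot 25 - \frac{1408062}{415}\right) = 414755 - \left(-6 + 49050 - \frac{1408062}{415}\right) = 414755 - \frac{18945198}{415} = \frac{153178127}{415}$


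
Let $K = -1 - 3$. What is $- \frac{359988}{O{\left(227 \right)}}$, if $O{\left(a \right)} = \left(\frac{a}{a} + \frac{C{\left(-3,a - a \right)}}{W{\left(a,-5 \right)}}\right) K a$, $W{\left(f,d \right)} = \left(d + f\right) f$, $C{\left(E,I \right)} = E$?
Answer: $\frac{2219926}{5599} \approx 396.49$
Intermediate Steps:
$W{\left(f,d \right)} = f \left(d + f\right)$
$K = -4$ ($K = -1 - 3 = -4$)
$O{\left(a \right)} = a \left(-4 + \frac{12}{a \left(-5 + a\right)}\right)$ ($O{\left(a \right)} = \left(\frac{a}{a} - \frac{3}{a \left(-5 + a\right)}\right) \left(-4\right) a = \left(1 - 3 \frac{1}{a \left(-5 + a\right)}\right) \left(-4\right) a = \left(1 - \frac{3}{a \left(-5 + a\right)}\right) \left(-4\right) a = \left(-4 + \frac{12}{a \left(-5 + a\right)}\right) a = a \left(-4 + \frac{12}{a \left(-5 + a\right)}\right)$)
$- \frac{359988}{O{\left(227 \right)}} = - \frac{359988}{4 \frac{1}{-5 + 227} \left(3 - 227 \left(-5 + 227\right)\right)} = - \frac{359988}{4 \cdot \frac{1}{222} \left(3 - 227 \cdot 222\right)} = - \frac{359988}{4 \cdot \frac{1}{222} \left(3 - 50394\right)} = - \frac{359988}{4 \cdot \frac{1}{222} \left(-50391\right)} = - \frac{359988}{- \frac{33594}{37}} = \left(-359988\right) \left(- \frac{37}{33594}\right) = \frac{2219926}{5599}$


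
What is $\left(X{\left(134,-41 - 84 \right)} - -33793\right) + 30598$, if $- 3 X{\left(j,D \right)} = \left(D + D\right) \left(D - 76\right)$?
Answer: $47641$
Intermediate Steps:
$X{\left(j,D \right)} = - \frac{2 D \left(-76 + D\right)}{3}$ ($X{\left(j,D \right)} = - \frac{\left(D + D\right) \left(D - 76\right)}{3} = - \frac{2 D \left(-76 + D\right)}{3}$)
$\left(X{\left(134,-41 - 84 \right)} - -33793\right) + 30598 = \left(\frac{2 \left(-41 - 84\right) \left(76 - \left(-41 - 84\right)\right)}{3} - -33793\right) + 30598 = \left(\frac{2}{3} \left(-125\right) \left(76 - -125\right) + 33793\right) + 30598 = \left(\frac{2}{3} \left(-125\right) \left(76 + 125\right) + 33793\right) + 30598 = \left(\frac{2}{3} \left(-125\right) 201 + 33793\right) + 30598 = \left(-16750 + 33793\right) + 30598 = 17043 + 30598 = 47641$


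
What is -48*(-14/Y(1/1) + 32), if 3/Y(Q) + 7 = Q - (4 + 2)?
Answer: -4224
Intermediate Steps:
Y(Q) = 3/(-13 + Q) (Y(Q) = 3/(-7 + (Q - (4 + 2))) = 3/(-7 + (Q - 1*6)) = 3/(-7 + (Q - 6)) = 3/(-7 + (-6 + Q)) = 3/(-13 + Q))
-48*(-14/Y(1/1) + 32) = -48*(-14/(3/(-13 + 1/1)) + 32) = -48*(-14/(3/(-13 + 1)) + 32) = -48*(-14/(3/(-12)) + 32) = -48*(-14/(3*(-1/12)) + 32) = -48*(-14/(-1/4) + 32) = -48*(-14*(-4) + 32) = -48*(56 + 32) = -48*88 = -4224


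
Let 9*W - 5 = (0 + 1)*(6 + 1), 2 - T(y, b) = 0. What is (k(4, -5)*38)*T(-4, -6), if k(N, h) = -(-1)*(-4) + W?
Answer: -608/3 ≈ -202.67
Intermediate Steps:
T(y, b) = 2 (T(y, b) = 2 - 1*0 = 2 + 0 = 2)
W = 4/3 (W = 5/9 + ((0 + 1)*(6 + 1))/9 = 5/9 + (1*7)/9 = 5/9 + (⅑)*7 = 5/9 + 7/9 = 4/3 ≈ 1.3333)
k(N, h) = -8/3 (k(N, h) = -(-1)*(-4) + 4/3 = -1*4 + 4/3 = -4 + 4/3 = -8/3)
(k(4, -5)*38)*T(-4, -6) = -8/3*38*2 = -304/3*2 = -608/3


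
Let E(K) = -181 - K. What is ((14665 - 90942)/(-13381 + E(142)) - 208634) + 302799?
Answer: 1290513437/13704 ≈ 94171.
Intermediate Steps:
((14665 - 90942)/(-13381 + E(142)) - 208634) + 302799 = ((14665 - 90942)/(-13381 + (-181 - 1*142)) - 208634) + 302799 = (-76277/(-13381 + (-181 - 142)) - 208634) + 302799 = (-76277/(-13381 - 323) - 208634) + 302799 = (-76277/(-13704) - 208634) + 302799 = (-76277*(-1/13704) - 208634) + 302799 = (76277/13704 - 208634) + 302799 = -2859044059/13704 + 302799 = 1290513437/13704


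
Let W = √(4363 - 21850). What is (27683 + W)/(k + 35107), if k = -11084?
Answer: 27683/24023 + 3*I*√1943/24023 ≈ 1.1524 + 0.0055047*I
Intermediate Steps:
W = 3*I*√1943 (W = √(-17487) = 3*I*√1943 ≈ 132.24*I)
(27683 + W)/(k + 35107) = (27683 + 3*I*√1943)/(-11084 + 35107) = (27683 + 3*I*√1943)/24023 = (27683 + 3*I*√1943)*(1/24023) = 27683/24023 + 3*I*√1943/24023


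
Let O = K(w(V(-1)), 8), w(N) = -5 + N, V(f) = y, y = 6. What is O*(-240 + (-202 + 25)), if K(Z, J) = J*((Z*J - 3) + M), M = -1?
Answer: -13344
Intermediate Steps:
V(f) = 6
K(Z, J) = J*(-4 + J*Z) (K(Z, J) = J*((Z*J - 3) - 1) = J*((J*Z - 3) - 1) = J*((-3 + J*Z) - 1) = J*(-4 + J*Z))
O = 32 (O = 8*(-4 + 8*(-5 + 6)) = 8*(-4 + 8*1) = 8*(-4 + 8) = 8*4 = 32)
O*(-240 + (-202 + 25)) = 32*(-240 + (-202 + 25)) = 32*(-240 - 177) = 32*(-417) = -13344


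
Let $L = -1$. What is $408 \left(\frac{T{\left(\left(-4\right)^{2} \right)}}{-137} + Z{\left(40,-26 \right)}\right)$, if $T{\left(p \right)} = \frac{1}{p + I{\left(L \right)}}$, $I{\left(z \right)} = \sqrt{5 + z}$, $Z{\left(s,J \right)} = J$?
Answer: $- \frac{4359956}{411} \approx -10608.0$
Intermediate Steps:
$T{\left(p \right)} = \frac{1}{2 + p}$ ($T{\left(p \right)} = \frac{1}{p + \sqrt{5 - 1}} = \frac{1}{p + \sqrt{4}} = \frac{1}{p + 2} = \frac{1}{2 + p}$)
$408 \left(\frac{T{\left(\left(-4\right)^{2} \right)}}{-137} + Z{\left(40,-26 \right)}\right) = 408 \left(\frac{1}{\left(2 + \left(-4\right)^{2}\right) \left(-137\right)} - 26\right) = 408 \left(\frac{1}{2 + 16} \left(- \frac{1}{137}\right) - 26\right) = 408 \left(\frac{1}{18} \left(- \frac{1}{137}\right) - 26\right) = 408 \left(- \frac{1}{2466} - 26\right) = 408 \left(- \frac{64117}{2466}\right) = - \frac{4359956}{411}$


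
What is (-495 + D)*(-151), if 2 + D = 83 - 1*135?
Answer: 82899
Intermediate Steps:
D = -54 (D = -2 + (83 - 1*135) = -2 + (83 - 135) = -2 - 52 = -54)
(-495 + D)*(-151) = (-495 - 54)*(-151) = -549*(-151) = 82899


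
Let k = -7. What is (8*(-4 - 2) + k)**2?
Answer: 3025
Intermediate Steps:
(8*(-4 - 2) + k)**2 = (8*(-4 - 2) - 7)**2 = (8*(-6) - 7)**2 = (-48 - 7)**2 = (-55)**2 = 3025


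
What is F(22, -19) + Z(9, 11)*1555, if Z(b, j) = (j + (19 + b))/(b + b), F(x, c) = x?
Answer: 20347/6 ≈ 3391.2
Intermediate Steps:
Z(b, j) = (19 + b + j)/(2*b) (Z(b, j) = (19 + b + j)/((2*b)) = (19 + b + j)*(1/(2*b)) = (19 + b + j)/(2*b))
F(22, -19) + Z(9, 11)*1555 = 22 + ((½)*(19 + 9 + 11)/9)*1555 = 22 + ((½)*(⅑)*39)*1555 = 22 + (13/6)*1555 = 22 + 20215/6 = 20347/6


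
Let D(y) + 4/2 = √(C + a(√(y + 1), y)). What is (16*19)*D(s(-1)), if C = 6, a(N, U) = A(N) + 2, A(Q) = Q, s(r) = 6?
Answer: -608 + 304*√(8 + √7) ≈ 383.89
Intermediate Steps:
a(N, U) = 2 + N (a(N, U) = N + 2 = 2 + N)
D(y) = -2 + √(8 + √(1 + y)) (D(y) = -2 + √(6 + (2 + √(y + 1))) = -2 + √(6 + (2 + √(1 + y))) = -2 + √(8 + √(1 + y)))
(16*19)*D(s(-1)) = (16*19)*(-2 + √(8 + √(1 + 6))) = 304*(-2 + √(8 + √7)) = -608 + 304*√(8 + √7)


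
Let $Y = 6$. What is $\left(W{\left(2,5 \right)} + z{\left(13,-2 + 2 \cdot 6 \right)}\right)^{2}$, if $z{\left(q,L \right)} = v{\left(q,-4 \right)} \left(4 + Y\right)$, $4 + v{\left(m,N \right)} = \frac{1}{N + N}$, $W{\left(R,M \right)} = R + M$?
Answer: $\frac{18769}{16} \approx 1173.1$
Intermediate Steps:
$W{\left(R,M \right)} = M + R$
$v{\left(m,N \right)} = -4 + \frac{1}{2 N}$ ($v{\left(m,N \right)} = -4 + \frac{1}{N + N} = -4 + \frac{1}{2 N}$)
$z{\left(q,L \right)} = - \frac{165}{4}$ ($z{\left(q,L \right)} = \left(-4 + \frac{1}{2 \left(-4\right)}\right) \left(4 + 6\right) = \left(-4 + \frac{1}{2} \left(- \frac{1}{4}\right)\right) 10 = \left(-4 - \frac{1}{8}\right) 10 = \left(- \frac{33}{8}\right) 10 = - \frac{165}{4}$)
$\left(W{\left(2,5 \right)} + z{\left(13,-2 + 2 \cdot 6 \right)}\right)^{2} = \left(\left(5 + 2\right) - \frac{165}{4}\right)^{2} = \left(7 - \frac{165}{4}\right)^{2} = \left(- \frac{137}{4}\right)^{2} = \frac{18769}{16}$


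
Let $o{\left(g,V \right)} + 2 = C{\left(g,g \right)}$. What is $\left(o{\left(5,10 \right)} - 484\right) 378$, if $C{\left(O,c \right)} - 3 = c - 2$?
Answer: $-181440$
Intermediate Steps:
$C{\left(O,c \right)} = 1 + c$ ($C{\left(O,c \right)} = 3 + \left(c - 2\right) = 3 + \left(-2 + c\right) = 1 + c$)
$o{\left(g,V \right)} = -1 + g$ ($o{\left(g,V \right)} = -2 + \left(1 + g\right) = -1 + g$)
$\left(o{\left(5,10 \right)} - 484\right) 378 = \left(\left(-1 + 5\right) - 484\right) 378 = \left(4 - 484\right) 378 = \left(-480\right) 378 = -181440$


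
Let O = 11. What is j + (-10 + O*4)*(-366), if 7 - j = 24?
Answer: -12461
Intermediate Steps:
j = -17 (j = 7 - 1*24 = 7 - 24 = -17)
j + (-10 + O*4)*(-366) = -17 + (-10 + 11*4)*(-366) = -17 + (-10 + 44)*(-366) = -17 + 34*(-366) = -17 - 12444 = -12461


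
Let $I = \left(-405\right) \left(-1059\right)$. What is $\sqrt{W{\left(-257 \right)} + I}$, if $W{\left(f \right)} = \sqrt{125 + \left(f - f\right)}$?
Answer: $\sqrt{428895 + 5 \sqrt{5}} \approx 654.91$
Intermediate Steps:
$I = 428895$
$W{\left(f \right)} = 5 \sqrt{5}$ ($W{\left(f \right)} = \sqrt{125 + 0} = \sqrt{125} = 5 \sqrt{5}$)
$\sqrt{W{\left(-257 \right)} + I} = \sqrt{5 \sqrt{5} + 428895} = \sqrt{428895 + 5 \sqrt{5}}$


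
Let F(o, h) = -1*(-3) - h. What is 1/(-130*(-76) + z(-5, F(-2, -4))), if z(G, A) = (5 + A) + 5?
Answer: 1/9897 ≈ 0.00010104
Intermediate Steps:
F(o, h) = 3 - h
z(G, A) = 10 + A
1/(-130*(-76) + z(-5, F(-2, -4))) = 1/(-130*(-76) + (10 + (3 - 1*(-4)))) = 1/(9880 + (10 + (3 + 4))) = 1/(9880 + (10 + 7)) = 1/(9880 + 17) = 1/9897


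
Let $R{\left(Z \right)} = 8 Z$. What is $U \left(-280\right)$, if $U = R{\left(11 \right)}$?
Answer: $-24640$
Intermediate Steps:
$U = 88$ ($U = 8 \cdot 11 = 88$)
$U \left(-280\right) = 88 \left(-280\right) = -24640$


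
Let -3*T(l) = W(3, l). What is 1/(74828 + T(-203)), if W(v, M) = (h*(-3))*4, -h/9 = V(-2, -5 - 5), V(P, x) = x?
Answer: 1/75188 ≈ 1.3300e-5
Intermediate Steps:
h = 90 (h = -9*(-5 - 5) = -9*(-10) = 90)
W(v, M) = -1080 (W(v, M) = (90*(-3))*4 = -270*4 = -1080)
T(l) = 360 (T(l) = -1/3*(-1080) = 360)
1/(74828 + T(-203)) = 1/(74828 + 360) = 1/75188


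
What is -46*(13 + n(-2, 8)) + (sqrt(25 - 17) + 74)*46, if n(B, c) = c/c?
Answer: 2760 + 92*sqrt(2) ≈ 2890.1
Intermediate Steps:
n(B, c) = 1
-46*(13 + n(-2, 8)) + (sqrt(25 - 17) + 74)*46 = -46*(13 + 1) + (sqrt(25 - 17) + 74)*46 = -46*14 + (sqrt(8) + 74)*46 = -644 + (2*sqrt(2) + 74)*46 = -644 + (74 + 2*sqrt(2))*46 = -644 + (3404 + 92*sqrt(2)) = 2760 + 92*sqrt(2)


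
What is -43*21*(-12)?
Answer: 10836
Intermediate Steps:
-43*21*(-12) = -903*(-12) = 10836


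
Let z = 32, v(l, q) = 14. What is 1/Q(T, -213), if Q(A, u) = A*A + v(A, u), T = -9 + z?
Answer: 1/543 ≈ 0.0018416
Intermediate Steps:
T = 23 (T = -9 + 32 = 23)
Q(A, u) = 14 + A² (Q(A, u) = A*A + 14 = A² + 14 = 14 + A²)
1/Q(T, -213) = 1/(14 + 23²) = 1/(14 + 529) = 1/543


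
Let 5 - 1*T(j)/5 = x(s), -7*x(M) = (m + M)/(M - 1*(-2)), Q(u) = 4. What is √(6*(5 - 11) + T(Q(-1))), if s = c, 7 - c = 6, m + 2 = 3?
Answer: I*√4641/21 ≈ 3.244*I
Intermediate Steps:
m = 1 (m = -2 + 3 = 1)
c = 1 (c = 7 - 1*6 = 7 - 6 = 1)
s = 1
x(M) = -(1 + M)/(7*(2 + M)) (x(M) = -(1 + M)/(7*(M - 1*(-2))) = -(1 + M)/(7*(M + 2)) = -(1 + M)/(7*(2 + M)))
T(j) = 535/21 (T(j) = 25 - 5*(-1 - 1*1)/(7*(2 + 1)) = 25 - 5*(-1 - 1)/(7*3) = 25 - 5*(-2)/(7*3) = 25 - 5*(-2/21) = 25 + 10/21 = 535/21)
√(6*(5 - 11) + T(Q(-1))) = √(6*(5 - 11) + 535/21) = √(6*(-6) + 535/21) = √(-36 + 535/21) = √(-221/21) = I*√4641/21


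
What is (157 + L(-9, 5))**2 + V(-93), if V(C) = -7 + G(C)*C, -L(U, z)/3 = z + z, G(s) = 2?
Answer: 15936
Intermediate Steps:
L(U, z) = -6*z (L(U, z) = -3*(z + z) = -6*z)
V(C) = -7 + 2*C
(157 + L(-9, 5))**2 + V(-93) = (157 - 6*5)**2 + (-7 + 2*(-93)) = (157 - 30)**2 + (-7 - 186) = 127**2 - 193 = 16129 - 193 = 15936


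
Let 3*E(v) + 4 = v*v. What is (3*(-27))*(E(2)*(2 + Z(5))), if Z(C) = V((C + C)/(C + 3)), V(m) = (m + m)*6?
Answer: 0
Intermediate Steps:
E(v) = -4/3 + v**2/3 (E(v) = -4/3 + (v*v)/3 = -4/3 + v**2/3)
V(m) = 12*m (V(m) = (2*m)*6 = 12*m)
Z(C) = 24*C/(3 + C) (Z(C) = 12*((C + C)/(C + 3)) = 12*((2*C)/(3 + C)) = 12*(2*C/(3 + C)) = 24*C/(3 + C))
(3*(-27))*(E(2)*(2 + Z(5))) = (3*(-27))*((-4/3 + (1/3)*2**2)*(2 + 24*5/(3 + 5))) = -81*(-4/3 + (1/3)*4)*(2 + 24*5/8) = -81*(-4/3 + 4/3)*(2 + 24*5*(1/8)) = -0*(2 + 15) = -0*17 = -81*0 = 0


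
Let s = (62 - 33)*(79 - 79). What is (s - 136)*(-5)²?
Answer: -3400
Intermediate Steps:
s = 0 (s = 29*0 = 0)
(s - 136)*(-5)² = (0 - 136)*(-5)² = -136*25 = -3400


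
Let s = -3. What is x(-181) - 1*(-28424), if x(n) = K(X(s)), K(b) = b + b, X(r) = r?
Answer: 28418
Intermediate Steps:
K(b) = 2*b
x(n) = -6 (x(n) = 2*(-3) = -6)
x(-181) - 1*(-28424) = -6 - 1*(-28424) = -6 + 28424 = 28418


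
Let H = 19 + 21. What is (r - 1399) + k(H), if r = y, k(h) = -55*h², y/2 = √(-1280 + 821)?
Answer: -89399 + 6*I*√51 ≈ -89399.0 + 42.849*I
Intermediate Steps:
H = 40
y = 6*I*√51 (y = 2*√(-1280 + 821) = 2*√(-459) = 2*(3*I*√51) = 6*I*√51 ≈ 42.849*I)
r = 6*I*√51 ≈ 42.849*I
(r - 1399) + k(H) = (6*I*√51 - 1399) - 55*40² = (-1399 + 6*I*√51) - 55*1600 = (-1399 + 6*I*√51) - 88000 = -89399 + 6*I*√51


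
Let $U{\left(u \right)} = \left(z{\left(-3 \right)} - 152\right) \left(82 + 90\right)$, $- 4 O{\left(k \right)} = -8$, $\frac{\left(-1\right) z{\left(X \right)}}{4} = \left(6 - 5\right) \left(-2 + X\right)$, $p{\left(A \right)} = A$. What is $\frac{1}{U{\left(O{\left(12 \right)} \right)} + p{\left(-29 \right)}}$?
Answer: $- \frac{1}{22733} \approx -4.3989 \cdot 10^{-5}$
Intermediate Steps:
$z{\left(X \right)} = 8 - 4 X$ ($z{\left(X \right)} = - 4 \left(6 - 5\right) \left(-2 + X\right) = - 4 \cdot 1 \left(-2 + X\right) = - 4 \left(-2 + X\right) = 8 - 4 X$)
$O{\left(k \right)} = 2$ ($O{\left(k \right)} = \left(- \frac{1}{4}\right) \left(-8\right) = 2$)
$U{\left(u \right)} = -22704$ ($U{\left(u \right)} = \left(\left(8 - -12\right) - 152\right) \left(82 + 90\right) = \left(\left(8 + 12\right) - 152\right) 172 = \left(20 - 152\right) 172 = \left(-132\right) 172 = -22704$)
$\frac{1}{U{\left(O{\left(12 \right)} \right)} + p{\left(-29 \right)}} = \frac{1}{-22704 - 29} = \frac{1}{-22733} = - \frac{1}{22733}$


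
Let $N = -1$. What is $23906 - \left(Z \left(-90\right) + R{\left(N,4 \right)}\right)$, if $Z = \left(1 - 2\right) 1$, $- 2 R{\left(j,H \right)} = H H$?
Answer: $23824$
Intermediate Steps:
$R{\left(j,H \right)} = - \frac{H^{2}}{2}$ ($R{\left(j,H \right)} = - \frac{H H}{2} = - \frac{H^{2}}{2}$)
$Z = -1$ ($Z = \left(-1\right) 1 = -1$)
$23906 - \left(Z \left(-90\right) + R{\left(N,4 \right)}\right) = 23906 - \left(\left(-1\right) \left(-90\right) - \frac{4^{2}}{2}\right) = 23906 - \left(90 - 8\right) = 23906 - 82 = 23824$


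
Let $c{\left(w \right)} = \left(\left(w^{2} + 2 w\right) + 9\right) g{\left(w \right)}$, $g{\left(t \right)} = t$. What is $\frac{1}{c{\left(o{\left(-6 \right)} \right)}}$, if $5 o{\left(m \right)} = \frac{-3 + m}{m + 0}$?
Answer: $\frac{1000}{2907} \approx 0.344$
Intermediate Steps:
$o{\left(m \right)} = \frac{-3 + m}{5 m}$ ($o{\left(m \right)} = \frac{\left(-3 + m\right) \frac{1}{m + 0}}{5} = \frac{\left(-3 + m\right) \frac{1}{m}}{5} = \frac{\frac{1}{m} \left(-3 + m\right)}{5} = \frac{-3 + m}{5 m}$)
$c{\left(w \right)} = w \left(9 + w^{2} + 2 w\right)$ ($c{\left(w \right)} = \left(\left(w^{2} + 2 w\right) + 9\right) w = \left(9 + w^{2} + 2 w\right) w = w \left(9 + w^{2} + 2 w\right)$)
$\frac{1}{c{\left(o{\left(-6 \right)} \right)}} = \frac{1}{\frac{-3 - 6}{5 \left(-6\right)} \left(9 + \left(\frac{-3 - 6}{5 \left(-6\right)}\right)^{2} + 2 \frac{-3 - 6}{5 \left(-6\right)}\right)} = \frac{1}{\frac{1}{5} \left(- \frac{1}{6}\right) \left(-9\right) \left(9 + \left(\frac{1}{5} \left(- \frac{1}{6}\right) \left(-9\right)\right)^{2} + 2 \cdot \frac{1}{5} \left(- \frac{1}{6}\right) \left(-9\right)\right)} = \frac{1}{\frac{3}{10} \left(9 + \left(\frac{3}{10}\right)^{2} + 2 \cdot \frac{3}{10}\right)} = \frac{1}{\frac{3}{10} \left(9 + \frac{9}{100} + \frac{3}{5}\right)} = \frac{1}{\frac{3}{10} \cdot \frac{969}{100}} = \frac{1}{\frac{2907}{1000}} = \frac{1000}{2907}$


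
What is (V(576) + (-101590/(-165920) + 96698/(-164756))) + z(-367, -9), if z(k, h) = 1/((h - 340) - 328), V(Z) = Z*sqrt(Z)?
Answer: 6395921598685855/462667140176 ≈ 13824.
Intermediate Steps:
V(Z) = Z**(3/2)
z(k, h) = 1/(-668 + h) (z(k, h) = 1/((-340 + h) - 328) = 1/(-668 + h))
(V(576) + (-101590/(-165920) + 96698/(-164756))) + z(-367, -9) = (576**(3/2) + (-101590/(-165920) + 96698/(-164756))) + 1/(-668 - 9) = (13824 + (-101590*(-1/165920) + 96698*(-1/164756))) + 1/(-677) = (13824 + (10159/16592 - 48349/82378)) - 1/677 = (13824 + 17335747/683407888) - 1/677 = 9447447979459/683407888 - 1/677 = 6395921598685855/462667140176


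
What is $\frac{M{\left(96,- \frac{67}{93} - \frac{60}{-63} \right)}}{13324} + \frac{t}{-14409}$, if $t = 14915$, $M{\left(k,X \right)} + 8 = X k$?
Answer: $- \frac{10769812139}{10415214243} \approx -1.034$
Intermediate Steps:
$M{\left(k,X \right)} = -8 + X k$
$\frac{M{\left(96,- \frac{67}{93} - \frac{60}{-63} \right)}}{13324} + \frac{t}{-14409} = \frac{-8 + \left(- \frac{67}{93} - \frac{60}{-63}\right) 96}{13324} + \frac{14915}{-14409} = \left(-8 + \left(\left(-67\right) \frac{1}{93} - - \frac{20}{21}\right) 96\right) \frac{1}{13324} + 14915 \left(- \frac{1}{14409}\right) = \left(-8 + \left(- \frac{67}{93} + \frac{20}{21}\right) 96\right) \frac{1}{13324} - \frac{14915}{14409} = \left(-8 + \frac{151}{651} \cdot 96\right) \frac{1}{13324} - \frac{14915}{14409} = \left(-8 + \frac{4832}{217}\right) \frac{1}{13324} - \frac{14915}{14409} = \frac{3096}{217} \cdot \frac{1}{13324} - \frac{14915}{14409} = \frac{774}{722827} - \frac{14915}{14409} = - \frac{10769812139}{10415214243}$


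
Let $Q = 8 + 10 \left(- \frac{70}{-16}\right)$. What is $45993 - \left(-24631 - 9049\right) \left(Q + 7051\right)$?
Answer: $239266613$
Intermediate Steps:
$Q = \frac{207}{4}$ ($Q = 8 + 10 \left(\left(-70\right) \left(- \frac{1}{16}\right)\right) = 8 + 10 \cdot \frac{35}{8} = 8 + \frac{175}{4} = \frac{207}{4} \approx 51.75$)
$45993 - \left(-24631 - 9049\right) \left(Q + 7051\right) = 45993 - \left(-24631 - 9049\right) \left(\frac{207}{4} + 7051\right) = 45993 - \left(-33680\right) \frac{28411}{4} = 45993 - -239220620 = 45993 + 239220620 = 239266613$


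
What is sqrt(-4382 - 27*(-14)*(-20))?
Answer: I*sqrt(11942) ≈ 109.28*I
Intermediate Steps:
sqrt(-4382 - 27*(-14)*(-20)) = sqrt(-4382 + 378*(-20)) = sqrt(-4382 - 7560) = sqrt(-11942) = I*sqrt(11942)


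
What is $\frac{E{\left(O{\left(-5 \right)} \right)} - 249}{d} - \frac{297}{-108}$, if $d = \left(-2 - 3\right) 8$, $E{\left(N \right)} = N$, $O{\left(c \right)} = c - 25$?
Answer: $\frac{389}{40} \approx 9.725$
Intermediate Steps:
$O{\left(c \right)} = -25 + c$ ($O{\left(c \right)} = c - 25 = -25 + c$)
$d = -40$ ($d = \left(-5\right) 8 = -40$)
$\frac{E{\left(O{\left(-5 \right)} \right)} - 249}{d} - \frac{297}{-108} = \frac{\left(-25 - 5\right) - 249}{-40} - \frac{297}{-108} = \left(-30 - 249\right) \left(- \frac{1}{40}\right) - - \frac{11}{4} = \left(-279\right) \left(- \frac{1}{40}\right) + \frac{11}{4} = \frac{279}{40} + \frac{11}{4} = \frac{389}{40}$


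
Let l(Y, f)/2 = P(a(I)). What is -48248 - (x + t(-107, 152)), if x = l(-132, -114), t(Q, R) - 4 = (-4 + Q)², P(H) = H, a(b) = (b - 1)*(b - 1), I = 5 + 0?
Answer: -60605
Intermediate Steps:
I = 5
a(b) = (-1 + b)² (a(b) = (-1 + b)*(-1 + b) = (-1 + b)²)
t(Q, R) = 4 + (-4 + Q)²
l(Y, f) = 32 (l(Y, f) = 2*(-1 + 5)² = 2*4² = 2*16 = 32)
x = 32
-48248 - (x + t(-107, 152)) = -48248 - (32 + (4 + (-4 - 107)²)) = -48248 - (32 + (4 + (-111)²)) = -48248 - (32 + (4 + 12321)) = -48248 - (32 + 12325) = -48248 - 1*12357 = -48248 - 12357 = -60605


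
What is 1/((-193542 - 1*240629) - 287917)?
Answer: -1/722088 ≈ -1.3849e-6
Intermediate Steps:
1/((-193542 - 1*240629) - 287917) = 1/((-193542 - 240629) - 287917) = 1/(-434171 - 287917) = 1/(-722088) = -1/722088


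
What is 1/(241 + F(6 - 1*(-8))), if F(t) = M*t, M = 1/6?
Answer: 3/730 ≈ 0.0041096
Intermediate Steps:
M = ⅙ ≈ 0.16667
F(t) = t/6
1/(241 + F(6 - 1*(-8))) = 1/(241 + (6 - 1*(-8))/6) = 1/(241 + (6 + 8)/6) = 1/(241 + (⅙)*14) = 1/(241 + 7/3) = 1/(730/3) = 3/730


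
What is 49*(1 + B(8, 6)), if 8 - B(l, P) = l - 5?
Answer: 294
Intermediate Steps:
B(l, P) = 13 - l (B(l, P) = 8 - (l - 5) = 8 - (-5 + l) = 8 + (5 - l) = 13 - l)
49*(1 + B(8, 6)) = 49*(1 + (13 - 1*8)) = 49*(1 + (13 - 8)) = 49*(1 + 5) = 49*6 = 294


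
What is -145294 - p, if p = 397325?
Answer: -542619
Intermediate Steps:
-145294 - p = -145294 - 1*397325 = -145294 - 397325 = -542619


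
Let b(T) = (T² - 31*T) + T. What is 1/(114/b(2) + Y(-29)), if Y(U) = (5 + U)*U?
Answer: 28/19431 ≈ 0.0014410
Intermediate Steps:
b(T) = T² - 30*T
Y(U) = U*(5 + U)
1/(114/b(2) + Y(-29)) = 1/(114/((2*(-30 + 2))) - 29*(5 - 29)) = 1/(114/((2*(-28))) - 29*(-24)) = 1/(114/(-56) + 696) = 1/(114*(-1/56) + 696) = 1/(-57/28 + 696) = 1/(19431/28) = 28/19431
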